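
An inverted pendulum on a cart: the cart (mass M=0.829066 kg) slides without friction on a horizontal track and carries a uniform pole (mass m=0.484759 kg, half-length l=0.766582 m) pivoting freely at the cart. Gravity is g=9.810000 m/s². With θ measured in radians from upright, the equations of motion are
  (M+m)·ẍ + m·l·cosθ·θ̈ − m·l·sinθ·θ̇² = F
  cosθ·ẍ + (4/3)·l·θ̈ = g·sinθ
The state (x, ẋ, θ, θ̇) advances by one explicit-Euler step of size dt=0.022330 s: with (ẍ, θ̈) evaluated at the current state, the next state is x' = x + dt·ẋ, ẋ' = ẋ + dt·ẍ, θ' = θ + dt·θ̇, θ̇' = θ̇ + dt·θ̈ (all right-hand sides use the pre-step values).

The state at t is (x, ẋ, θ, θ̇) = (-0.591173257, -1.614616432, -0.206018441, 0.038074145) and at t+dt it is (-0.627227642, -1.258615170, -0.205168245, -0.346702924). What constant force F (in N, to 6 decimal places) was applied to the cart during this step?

F = 14.678167 N

ẍ = (ẋ'−ẋ)/dt = (-1.258615170−-1.614616432)/0.022330 = 15.942735
θ̈ = (θ̇'−θ̇)/dt = (-0.346702924−0.038074145)/0.022330 = -17.231396
sinθ=-0.204564, cosθ=0.978853
F = (M+m)·ẍ + m·l·cosθ·θ̈ − m·l·sinθ·θ̇² = 20.945963 + -6.267906 − -0.000110 = 14.678167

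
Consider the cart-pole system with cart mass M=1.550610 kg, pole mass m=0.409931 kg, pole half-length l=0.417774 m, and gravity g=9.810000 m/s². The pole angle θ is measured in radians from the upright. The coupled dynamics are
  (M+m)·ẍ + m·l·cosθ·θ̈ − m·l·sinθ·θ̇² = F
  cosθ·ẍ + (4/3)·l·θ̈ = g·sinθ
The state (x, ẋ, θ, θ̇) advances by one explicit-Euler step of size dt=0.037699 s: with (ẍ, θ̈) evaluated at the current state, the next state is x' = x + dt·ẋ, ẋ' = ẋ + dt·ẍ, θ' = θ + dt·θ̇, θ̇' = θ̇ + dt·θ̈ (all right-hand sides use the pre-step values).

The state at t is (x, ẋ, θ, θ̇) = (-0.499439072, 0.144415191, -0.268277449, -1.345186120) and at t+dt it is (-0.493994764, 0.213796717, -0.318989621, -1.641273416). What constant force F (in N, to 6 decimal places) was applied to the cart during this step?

ẍ = (ẋ'−ẋ)/dt = (0.213796717−0.144415191)/0.037699 = 1.840408
θ̈ = (θ̇'−θ̇)/dt = (-1.641273416−-1.345186120)/0.037699 = -7.853983
sinθ=-0.265071, cosθ=0.964229
F = (M+m)·ẍ + m·l·cosθ·θ̈ − m·l·sinθ·θ̇² = 3.608195 + -1.296947 − -0.082145 = 2.393392

F = 2.393392 N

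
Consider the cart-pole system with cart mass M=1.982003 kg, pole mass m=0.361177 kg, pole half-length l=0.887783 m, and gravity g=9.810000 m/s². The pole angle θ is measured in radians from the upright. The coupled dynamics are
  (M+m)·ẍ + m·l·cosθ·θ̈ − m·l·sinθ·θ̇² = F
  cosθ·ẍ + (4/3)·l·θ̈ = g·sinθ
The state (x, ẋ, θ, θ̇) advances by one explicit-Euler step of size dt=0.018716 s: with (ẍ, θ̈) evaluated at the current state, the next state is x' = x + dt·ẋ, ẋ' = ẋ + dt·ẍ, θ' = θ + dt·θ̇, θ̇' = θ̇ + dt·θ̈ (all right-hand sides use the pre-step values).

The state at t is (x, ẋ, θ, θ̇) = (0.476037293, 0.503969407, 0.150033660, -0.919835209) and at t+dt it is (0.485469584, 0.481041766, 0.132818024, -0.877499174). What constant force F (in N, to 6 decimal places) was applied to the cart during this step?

F = -2.193852 N

ẍ = (ẋ'−ẋ)/dt = (0.481041766−0.503969407)/0.018716 = -1.225029
θ̈ = (θ̇'−θ̇)/dt = (-0.877499174−-0.919835209)/0.018716 = 2.262024
sinθ=0.149471, cosθ=0.988766
F = (M+m)·ẍ + m·l·cosθ·θ̈ − m·l·sinθ·θ̇² = -2.870463 + 0.717163 − 0.040551 = -2.193852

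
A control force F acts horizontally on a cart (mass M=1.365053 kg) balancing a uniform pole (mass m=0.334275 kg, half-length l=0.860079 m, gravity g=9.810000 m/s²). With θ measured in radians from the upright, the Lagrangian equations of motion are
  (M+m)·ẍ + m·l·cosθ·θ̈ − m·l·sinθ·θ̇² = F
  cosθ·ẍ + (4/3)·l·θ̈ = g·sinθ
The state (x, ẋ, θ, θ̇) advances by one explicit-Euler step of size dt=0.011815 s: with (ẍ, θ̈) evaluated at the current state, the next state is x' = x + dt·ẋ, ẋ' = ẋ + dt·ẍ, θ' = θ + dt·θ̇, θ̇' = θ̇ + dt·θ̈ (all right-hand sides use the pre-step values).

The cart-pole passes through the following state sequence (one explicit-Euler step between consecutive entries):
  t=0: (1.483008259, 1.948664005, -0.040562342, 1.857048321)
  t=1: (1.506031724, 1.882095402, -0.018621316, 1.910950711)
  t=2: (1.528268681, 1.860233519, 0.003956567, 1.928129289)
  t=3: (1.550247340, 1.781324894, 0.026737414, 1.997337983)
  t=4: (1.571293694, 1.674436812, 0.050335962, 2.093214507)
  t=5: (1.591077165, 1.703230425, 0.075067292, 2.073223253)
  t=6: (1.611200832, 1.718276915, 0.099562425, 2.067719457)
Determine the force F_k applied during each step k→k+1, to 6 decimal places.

step 0→1:
  ẍ = (ẋ'−ẋ)/dt = (1.882095402−1.948664005)/0.011815 = -5.634245
  θ̈ = (θ̇'−θ̇)/dt = (1.910950711−1.857048321)/0.011815 = 4.562200
  sinθ=-0.040551, cosθ=0.999177
  F = (M+m)·ẍ + m·l·cosθ·θ̈ − m·l·sinθ·θ̇² = -9.574430 + 1.310567 − -0.040206 = -8.223657
step 1→2:
  ẍ = (ẋ'−ẋ)/dt = (1.860233519−1.882095402)/0.011815 = -1.850350
  θ̈ = (θ̇'−θ̇)/dt = (1.928129289−1.910950711)/0.011815 = 1.453963
  sinθ=-0.018620, cosθ=0.999827
  F = (M+m)·ẍ + m·l·cosθ·θ̈ − m·l·sinθ·θ̇² = -3.144351 + 0.417946 − -0.019549 = -2.706856
step 2→3:
  ẍ = (ẋ'−ẋ)/dt = (1.781324894−1.860233519)/0.011815 = -6.678682
  θ̈ = (θ̇'−θ̇)/dt = (1.997337983−1.928129289)/0.011815 = 5.857697
  sinθ=0.003957, cosθ=0.999992
  F = (M+m)·ẍ + m·l·cosθ·θ̈ − m·l·sinθ·θ̇² = -11.349271 + 1.684092 − 0.004229 = -9.669408
step 3→4:
  ẍ = (ẋ'−ẋ)/dt = (1.674436812−1.781324894)/0.011815 = -9.046812
  θ̈ = (θ̇'−θ̇)/dt = (2.093214507−1.997337983)/0.011815 = 8.114814
  sinθ=0.026734, cosθ=0.999643
  F = (M+m)·ẍ + m·l·cosθ·θ̈ − m·l·sinθ·θ̇² = -15.373501 + 2.332199 − 0.030663 = -13.071965
step 4→5:
  ẍ = (ẋ'−ẋ)/dt = (1.703230425−1.674436812)/0.011815 = 2.437039
  θ̈ = (θ̇'−θ̇)/dt = (2.073223253−2.093214507)/0.011815 = -1.692023
  sinθ=0.050315, cosθ=0.998733
  F = (M+m)·ẍ + m·l·cosθ·θ̈ − m·l·sinθ·θ̇² = 4.141328 + -0.485845 − 0.063382 = 3.592101
step 5→6:
  ẍ = (ẋ'−ẋ)/dt = (1.718276915−1.703230425)/0.011815 = 1.273507
  θ̈ = (θ̇'−θ̇)/dt = (2.067719457−2.073223253)/0.011815 = -0.465831
  sinθ=0.074997, cosθ=0.997184
  F = (M+m)·ẍ + m·l·cosθ·θ̈ − m·l·sinθ·θ̇² = 2.164107 + -0.133551 − 0.092678 = 1.937878

F_0 = -8.223657 N
F_1 = -2.706856 N
F_2 = -9.669408 N
F_3 = -13.071965 N
F_4 = 3.592101 N
F_5 = 1.937878 N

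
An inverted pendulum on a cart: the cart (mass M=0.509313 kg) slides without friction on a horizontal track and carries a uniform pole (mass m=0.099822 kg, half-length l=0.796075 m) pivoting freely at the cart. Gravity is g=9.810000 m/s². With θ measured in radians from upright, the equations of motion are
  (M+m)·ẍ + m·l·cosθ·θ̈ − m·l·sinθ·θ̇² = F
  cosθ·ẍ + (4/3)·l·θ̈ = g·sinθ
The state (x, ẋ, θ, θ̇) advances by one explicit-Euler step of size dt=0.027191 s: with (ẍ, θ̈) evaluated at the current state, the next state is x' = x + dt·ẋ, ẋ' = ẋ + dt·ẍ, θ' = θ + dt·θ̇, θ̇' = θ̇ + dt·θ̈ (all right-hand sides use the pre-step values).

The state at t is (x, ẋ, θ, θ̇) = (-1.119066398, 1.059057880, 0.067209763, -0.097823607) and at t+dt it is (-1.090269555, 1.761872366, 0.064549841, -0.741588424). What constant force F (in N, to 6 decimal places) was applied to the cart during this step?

ẍ = (ẋ'−ẋ)/dt = (1.761872366−1.059057880)/0.027191 = 25.847320
θ̈ = (θ̇'−θ̇)/dt = (-0.741588424−-0.097823607)/0.027191 = -23.675658
sinθ=0.067159, cosθ=0.997742
F = (M+m)·ẍ + m·l·cosθ·θ̈ − m·l·sinθ·θ̇² = 15.744507 + -1.877157 − 0.000051 = 13.867299

F = 13.867299 N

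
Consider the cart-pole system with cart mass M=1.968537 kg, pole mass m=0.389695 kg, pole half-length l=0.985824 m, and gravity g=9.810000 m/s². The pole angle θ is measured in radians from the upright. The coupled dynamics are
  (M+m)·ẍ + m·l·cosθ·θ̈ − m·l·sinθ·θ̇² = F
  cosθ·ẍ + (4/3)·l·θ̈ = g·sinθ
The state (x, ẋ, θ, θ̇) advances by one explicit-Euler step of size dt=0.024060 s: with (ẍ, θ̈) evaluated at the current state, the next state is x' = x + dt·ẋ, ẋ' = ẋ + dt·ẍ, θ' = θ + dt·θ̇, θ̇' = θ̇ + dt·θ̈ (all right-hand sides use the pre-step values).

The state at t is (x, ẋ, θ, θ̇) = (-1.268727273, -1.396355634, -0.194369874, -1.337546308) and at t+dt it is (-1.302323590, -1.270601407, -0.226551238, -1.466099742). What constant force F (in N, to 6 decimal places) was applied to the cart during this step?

F = 10.444518 N

ẍ = (ẋ'−ẋ)/dt = (-1.270601407−-1.396355634)/0.024060 = 5.226693
θ̈ = (θ̇'−θ̇)/dt = (-1.466099742−-1.337546308)/0.024060 = -5.343035
sinθ=-0.193148, cosθ=0.981170
F = (M+m)·ẍ + m·l·cosθ·θ̈ − m·l·sinθ·θ̇² = 12.325754 + -2.013986 − -0.132749 = 10.444518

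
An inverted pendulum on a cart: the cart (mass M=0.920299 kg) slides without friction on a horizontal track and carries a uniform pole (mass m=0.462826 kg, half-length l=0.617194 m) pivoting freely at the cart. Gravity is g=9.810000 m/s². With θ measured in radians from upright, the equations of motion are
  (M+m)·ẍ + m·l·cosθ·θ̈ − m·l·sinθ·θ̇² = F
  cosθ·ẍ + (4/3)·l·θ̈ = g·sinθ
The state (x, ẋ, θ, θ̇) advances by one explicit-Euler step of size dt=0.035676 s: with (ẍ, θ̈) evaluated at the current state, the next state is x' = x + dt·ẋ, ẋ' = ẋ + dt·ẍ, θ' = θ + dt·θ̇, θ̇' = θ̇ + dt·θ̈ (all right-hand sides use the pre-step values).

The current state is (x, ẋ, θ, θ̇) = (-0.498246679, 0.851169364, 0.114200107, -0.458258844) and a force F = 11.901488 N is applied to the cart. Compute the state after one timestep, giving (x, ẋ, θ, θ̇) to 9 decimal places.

(-0.467880361, 1.246251471, 0.097851264, -0.886763733)

sinθ=0.113952042, cosθ=0.993486252
temp = (F + m·l·θ̇²·sinθ)/(M+m) = (11.901488 + 0.006835704)/1.383125 = 8.609723419
θ̈ = (g·sinθ − cosθ·temp)/(l·(4/3 − m·cos²θ/(M+m))) = -12.011012688
ẍ = temp − m·l·θ̈·cosθ/(M+m) = 11.074170515
Euler: x'=-0.498246679+0.035676·0.851169364=-0.467880361, ẋ'=0.851169364+0.035676·11.074170515=1.246251471
       θ'=0.114200107+0.035676·-0.458258844=0.097851264, θ̇'=-0.458258844+0.035676·-12.011012688=-0.886763733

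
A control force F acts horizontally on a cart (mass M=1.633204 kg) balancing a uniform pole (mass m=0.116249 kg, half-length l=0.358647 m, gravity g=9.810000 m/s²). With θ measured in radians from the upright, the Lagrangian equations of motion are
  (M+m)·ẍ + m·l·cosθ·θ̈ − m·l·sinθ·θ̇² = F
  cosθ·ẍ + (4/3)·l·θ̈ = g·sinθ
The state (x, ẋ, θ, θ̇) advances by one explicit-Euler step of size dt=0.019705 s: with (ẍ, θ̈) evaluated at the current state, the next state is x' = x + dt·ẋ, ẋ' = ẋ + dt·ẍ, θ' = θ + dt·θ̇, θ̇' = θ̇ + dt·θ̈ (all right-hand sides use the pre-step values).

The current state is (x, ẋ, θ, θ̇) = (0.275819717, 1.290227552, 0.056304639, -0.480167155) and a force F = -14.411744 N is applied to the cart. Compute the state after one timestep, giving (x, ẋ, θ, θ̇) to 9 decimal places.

(0.301243651, 1.118851651, 0.046842945, -0.099606462)

sinθ=0.056274894, cosθ=0.998415313
temp = (F + m·l·θ̇²·sinθ)/(M+m) = (-14.411744 + 0.000540949)/1.749453 = -8.237547994
θ̈ = (g·sinθ − cosθ·temp)/(l·(4/3 − m·cos²θ/(M+m))) = 19.312899945
ẍ = temp − m·l·θ̈·cosθ/(M+m) = -8.697076940
Euler: x'=0.275819717+0.019705·1.290227552=0.301243651, ẋ'=1.290227552+0.019705·-8.697076940=1.118851651
       θ'=0.056304639+0.019705·-0.480167155=0.046842945, θ̇'=-0.480167155+0.019705·19.312899945=-0.099606462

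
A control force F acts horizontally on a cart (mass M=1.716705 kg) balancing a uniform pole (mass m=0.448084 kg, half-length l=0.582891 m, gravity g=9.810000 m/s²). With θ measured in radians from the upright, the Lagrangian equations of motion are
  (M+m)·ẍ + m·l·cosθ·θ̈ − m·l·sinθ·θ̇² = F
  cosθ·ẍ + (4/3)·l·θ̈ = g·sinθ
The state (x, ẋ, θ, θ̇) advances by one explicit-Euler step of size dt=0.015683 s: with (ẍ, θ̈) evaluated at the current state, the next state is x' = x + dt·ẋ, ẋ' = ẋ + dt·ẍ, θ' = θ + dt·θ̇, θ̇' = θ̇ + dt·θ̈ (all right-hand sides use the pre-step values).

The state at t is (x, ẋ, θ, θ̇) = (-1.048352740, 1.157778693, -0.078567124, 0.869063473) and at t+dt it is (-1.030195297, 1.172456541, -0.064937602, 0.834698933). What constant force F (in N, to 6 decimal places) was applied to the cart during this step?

ẍ = (ẋ'−ẋ)/dt = (1.172456541−1.157778693)/0.015683 = 0.935908
θ̈ = (θ̇'−θ̇)/dt = (0.834698933−0.869063473)/0.015683 = -2.191197
sinθ=-0.078486, cosθ=0.996915
F = (M+m)·ẍ + m·l·cosθ·θ̈ − m·l·sinθ·θ̇² = 2.026044 + -0.570540 − -0.015483 = 1.470986

F = 1.470986 N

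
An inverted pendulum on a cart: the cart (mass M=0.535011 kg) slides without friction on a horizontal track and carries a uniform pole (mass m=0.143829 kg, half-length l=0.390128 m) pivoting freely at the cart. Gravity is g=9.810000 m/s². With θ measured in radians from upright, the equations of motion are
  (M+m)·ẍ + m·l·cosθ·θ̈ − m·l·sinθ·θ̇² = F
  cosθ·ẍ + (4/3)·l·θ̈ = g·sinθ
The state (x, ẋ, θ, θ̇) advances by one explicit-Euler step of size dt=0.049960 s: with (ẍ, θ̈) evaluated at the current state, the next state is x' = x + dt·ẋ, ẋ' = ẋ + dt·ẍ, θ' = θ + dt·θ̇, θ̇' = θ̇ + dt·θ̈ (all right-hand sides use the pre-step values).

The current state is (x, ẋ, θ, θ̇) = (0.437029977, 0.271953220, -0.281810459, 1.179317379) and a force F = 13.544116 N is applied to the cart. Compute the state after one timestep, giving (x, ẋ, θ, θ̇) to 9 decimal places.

sinθ=-0.278095146, cosθ=0.960553533
temp = (F + m·l·θ̇²·sinθ)/(M+m) = (13.544116 + -0.021702431)/0.678840 = 19.919883284
θ̈ = (g·sinθ − cosθ·temp)/(l·(4/3 − m·cos²θ/(M+m))) = -49.249793699
ẍ = temp − m·l·θ̈·cosθ/(M+m) = 23.830201912
Euler: x'=0.437029977+0.049960·0.271953220=0.450616760, ẋ'=0.271953220+0.049960·23.830201912=1.462510108
       θ'=-0.281810459+0.049960·1.179317379=-0.222891763, θ̇'=1.179317379+0.049960·-49.249793699=-1.281202314

(0.450616760, 1.462510108, -0.222891763, -1.281202314)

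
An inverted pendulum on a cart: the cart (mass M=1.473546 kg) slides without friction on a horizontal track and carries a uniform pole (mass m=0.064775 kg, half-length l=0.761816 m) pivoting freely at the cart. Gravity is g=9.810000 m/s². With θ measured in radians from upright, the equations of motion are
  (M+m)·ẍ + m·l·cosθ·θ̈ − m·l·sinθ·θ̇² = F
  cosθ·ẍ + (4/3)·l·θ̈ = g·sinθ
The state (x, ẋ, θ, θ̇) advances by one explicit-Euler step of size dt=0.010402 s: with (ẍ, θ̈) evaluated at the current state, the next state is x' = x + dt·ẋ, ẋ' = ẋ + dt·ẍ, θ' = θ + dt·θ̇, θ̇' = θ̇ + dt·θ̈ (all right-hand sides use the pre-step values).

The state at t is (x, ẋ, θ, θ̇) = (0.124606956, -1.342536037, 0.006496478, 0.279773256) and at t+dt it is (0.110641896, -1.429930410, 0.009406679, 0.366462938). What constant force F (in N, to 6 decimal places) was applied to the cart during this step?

ẍ = (ẋ'−ẋ)/dt = (-1.429930410−-1.342536037)/0.010402 = -8.401689
θ̈ = (θ̇'−θ̇)/dt = (0.366462938−0.279773256)/0.010402 = 8.333944
sinθ=0.006496, cosθ=0.999979
F = (M+m)·ẍ + m·l·cosθ·θ̈ − m·l·sinθ·θ̇² = -12.924495 + 0.411243 − 0.000025 = -12.513277

F = -12.513277 N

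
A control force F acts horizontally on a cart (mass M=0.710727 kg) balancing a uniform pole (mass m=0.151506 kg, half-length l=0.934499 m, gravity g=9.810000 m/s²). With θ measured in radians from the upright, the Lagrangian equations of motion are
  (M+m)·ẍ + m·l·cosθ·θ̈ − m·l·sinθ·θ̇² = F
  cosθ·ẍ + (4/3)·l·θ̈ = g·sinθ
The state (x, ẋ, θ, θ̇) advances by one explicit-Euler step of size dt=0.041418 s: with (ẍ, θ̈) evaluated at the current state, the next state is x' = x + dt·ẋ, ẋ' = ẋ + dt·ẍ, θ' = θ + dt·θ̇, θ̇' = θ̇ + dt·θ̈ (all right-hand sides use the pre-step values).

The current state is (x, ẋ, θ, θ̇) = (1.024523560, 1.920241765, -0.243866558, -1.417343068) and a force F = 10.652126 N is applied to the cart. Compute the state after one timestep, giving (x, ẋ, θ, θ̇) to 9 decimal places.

(1.104056133, 2.514980263, -0.302570073, -1.959275842)

sinθ=-0.241456575, cosθ=0.970411625
temp = (F + m·l·θ̇²·sinθ)/(M+m) = (10.652126 + -0.068674843)/0.862233 = 12.274467756
θ̈ = (g·sinθ − cosθ·temp)/(l·(4/3 − m·cos²θ/(M+m))) = -13.084474715
ẍ = temp − m·l·θ̈·cosθ/(M+m) = 14.359420979
Euler: x'=1.024523560+0.041418·1.920241765=1.104056133, ẋ'=1.920241765+0.041418·14.359420979=2.514980263
       θ'=-0.243866558+0.041418·-1.417343068=-0.302570073, θ̇'=-1.417343068+0.041418·-13.084474715=-1.959275842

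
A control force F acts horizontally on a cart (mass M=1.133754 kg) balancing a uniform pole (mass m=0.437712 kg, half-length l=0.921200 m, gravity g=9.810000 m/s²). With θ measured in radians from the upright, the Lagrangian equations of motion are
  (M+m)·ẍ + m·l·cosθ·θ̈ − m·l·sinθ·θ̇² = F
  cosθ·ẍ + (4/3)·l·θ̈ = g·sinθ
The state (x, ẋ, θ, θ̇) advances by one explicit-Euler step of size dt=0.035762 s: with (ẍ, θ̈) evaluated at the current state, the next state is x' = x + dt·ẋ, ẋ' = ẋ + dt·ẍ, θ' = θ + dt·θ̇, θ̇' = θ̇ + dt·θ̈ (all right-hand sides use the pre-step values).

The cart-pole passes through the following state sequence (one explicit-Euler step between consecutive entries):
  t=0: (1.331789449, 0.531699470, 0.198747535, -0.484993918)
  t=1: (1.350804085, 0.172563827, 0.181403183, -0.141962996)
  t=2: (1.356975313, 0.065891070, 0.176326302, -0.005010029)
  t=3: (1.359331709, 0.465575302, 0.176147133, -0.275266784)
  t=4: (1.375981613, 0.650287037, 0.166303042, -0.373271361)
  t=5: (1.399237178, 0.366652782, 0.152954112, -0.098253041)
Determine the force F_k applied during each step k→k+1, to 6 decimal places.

step 0→1:
  ẍ = (ẋ'−ẋ)/dt = (0.172563827−0.531699470)/0.035762 = -10.042381
  θ̈ = (θ̇'−θ̇)/dt = (-0.141962996−-0.484993918)/0.035762 = 9.592051
  sinθ=0.197442, cosθ=0.980315
  F = (M+m)·ẍ + m·l·cosθ·θ̈ − m·l·sinθ·θ̇² = -15.781261 + 3.791572 − 0.018726 = -12.008415
step 1→2:
  ẍ = (ẋ'−ẋ)/dt = (0.065891070−0.172563827)/0.035762 = -2.982852
  θ̈ = (θ̇'−θ̇)/dt = (-0.005010029−-0.141962996)/0.035762 = 3.829567
  sinθ=0.180410, cosθ=0.983592
  F = (M+m)·ẍ + m·l·cosθ·θ̈ − m·l·sinθ·θ̇² = -4.687451 + 1.518822 − 0.001466 = -3.170095
step 2→3:
  ẍ = (ẋ'−ẋ)/dt = (0.465575302−0.065891070)/0.035762 = 11.176227
  θ̈ = (θ̇'−θ̇)/dt = (-0.275266784−-0.005010029)/0.035762 = -7.557093
  sinθ=0.175414, cosθ=0.984495
  F = (M+m)·ẍ + m·l·cosθ·θ̈ − m·l·sinθ·θ̇² = 17.563061 + -2.999926 − 0.000002 = 14.563133
step 3→4:
  ẍ = (ẋ'−ẋ)/dt = (0.650287037−0.465575302)/0.035762 = 5.165028
  θ̈ = (θ̇'−θ̇)/dt = (-0.373271361−-0.275266784)/0.035762 = -2.740467
  sinθ=0.175238, cosθ=0.984526
  F = (M+m)·ẍ + m·l·cosθ·θ̈ − m·l·sinθ·θ̇² = 8.116666 + -1.087913 − 0.005354 = 7.023399
step 4→5:
  ẍ = (ẋ'−ẋ)/dt = (0.366652782−0.650287037)/0.035762 = -7.931163
  θ̈ = (θ̇'−θ̇)/dt = (-0.098253041−-0.373271361)/0.035762 = 7.690239
  sinθ=0.165538, cosθ=0.986203
  F = (M+m)·ẍ + m·l·cosθ·θ̈ − m·l·sinθ·θ̇² = -12.463553 + 3.058079 − 0.009300 = -9.414774

F_0 = -12.008415 N
F_1 = -3.170095 N
F_2 = 14.563133 N
F_3 = 7.023399 N
F_4 = -9.414774 N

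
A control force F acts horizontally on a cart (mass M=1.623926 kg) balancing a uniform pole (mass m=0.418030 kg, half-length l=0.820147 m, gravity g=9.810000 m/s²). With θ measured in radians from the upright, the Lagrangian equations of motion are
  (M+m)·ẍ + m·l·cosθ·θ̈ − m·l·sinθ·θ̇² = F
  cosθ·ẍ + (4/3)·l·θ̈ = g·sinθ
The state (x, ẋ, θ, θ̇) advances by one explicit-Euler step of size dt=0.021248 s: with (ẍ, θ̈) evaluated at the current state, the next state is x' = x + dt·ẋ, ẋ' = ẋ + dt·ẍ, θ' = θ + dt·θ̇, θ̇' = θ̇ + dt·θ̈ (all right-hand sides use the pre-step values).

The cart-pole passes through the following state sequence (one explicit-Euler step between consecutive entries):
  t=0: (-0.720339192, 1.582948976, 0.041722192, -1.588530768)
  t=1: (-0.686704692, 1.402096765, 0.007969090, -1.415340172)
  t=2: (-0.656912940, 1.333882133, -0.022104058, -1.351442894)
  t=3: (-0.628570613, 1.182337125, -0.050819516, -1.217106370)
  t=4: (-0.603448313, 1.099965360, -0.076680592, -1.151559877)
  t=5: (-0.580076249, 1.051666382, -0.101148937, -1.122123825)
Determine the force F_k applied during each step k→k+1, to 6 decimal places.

F_0 = -14.624104 N
F_1 = -5.529995 N
F_2 = -12.382750 N
F_3 = -6.833961 N
F_4 = -4.133188 N

step 0→1:
  ẍ = (ẋ'−ẋ)/dt = (1.402096765−1.582948976)/0.021248 = -8.511493
  θ̈ = (θ̇'−θ̇)/dt = (-1.415340172−-1.588530768)/0.021248 = 8.150913
  sinθ=0.041710, cosθ=0.999130
  F = (M+m)·ẍ + m·l·cosθ·θ̈ − m·l·sinθ·θ̇² = -17.380095 + 2.792076 − 0.036085 = -14.624104
step 1→2:
  ẍ = (ẋ'−ẋ)/dt = (1.333882133−1.402096765)/0.021248 = -3.210402
  θ̈ = (θ̇'−θ̇)/dt = (-1.351442894−-1.415340172)/0.021248 = 3.007214
  sinθ=0.007969, cosθ=0.999968
  F = (M+m)·ẍ + m·l·cosθ·θ̈ − m·l·sinθ·θ̇² = -6.555501 + 1.030979 − 0.005473 = -5.529995
step 2→3:
  ẍ = (ẋ'−ẋ)/dt = (1.182337125−1.333882133)/0.021248 = -7.132201
  θ̈ = (θ̇'−θ̇)/dt = (-1.217106370−-1.351442894)/0.021248 = 6.322314
  sinθ=-0.022102, cosθ=0.999756
  F = (M+m)·ẍ + m·l·cosθ·θ̈ − m·l·sinθ·θ̇² = -14.563641 + 2.167051 − -0.013840 = -12.382750
step 3→4:
  ẍ = (ẋ'−ẋ)/dt = (1.099965360−1.182337125)/0.021248 = -3.876683
  θ̈ = (θ̇'−θ̇)/dt = (-1.151559877−-1.217106370)/0.021248 = 3.084831
  sinθ=-0.050798, cosθ=0.998709
  F = (M+m)·ẍ + m·l·cosθ·θ̈ − m·l·sinθ·θ̇² = -7.916017 + 1.056257 − -0.025799 = -6.833961
step 4→5:
  ẍ = (ẋ'−ẋ)/dt = (1.051666382−1.099965360)/0.021248 = -2.273107
  θ̈ = (θ̇'−θ̇)/dt = (-1.122123825−-1.151559877)/0.021248 = 1.385356
  sinθ=-0.076605, cosθ=0.997061
  F = (M+m)·ẍ + m·l·cosθ·θ̈ − m·l·sinθ·θ̇² = -4.641585 + 0.473568 − -0.034828 = -4.133188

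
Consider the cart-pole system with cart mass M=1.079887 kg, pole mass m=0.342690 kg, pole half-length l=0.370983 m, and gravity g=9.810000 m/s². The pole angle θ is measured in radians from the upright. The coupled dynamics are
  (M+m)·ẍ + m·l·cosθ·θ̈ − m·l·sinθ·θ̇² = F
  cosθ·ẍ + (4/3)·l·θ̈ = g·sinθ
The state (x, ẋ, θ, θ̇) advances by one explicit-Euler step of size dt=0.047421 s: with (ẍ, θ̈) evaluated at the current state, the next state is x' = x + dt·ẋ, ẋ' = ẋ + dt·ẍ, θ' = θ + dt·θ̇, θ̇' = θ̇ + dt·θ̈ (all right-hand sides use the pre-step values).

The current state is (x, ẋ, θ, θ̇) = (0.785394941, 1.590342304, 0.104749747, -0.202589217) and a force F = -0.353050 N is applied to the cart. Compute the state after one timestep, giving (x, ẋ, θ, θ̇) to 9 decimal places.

(0.860810563, 1.565393811, 0.095142764, -0.054094013)

sinθ=0.104558291, cosθ=0.994518760
temp = (F + m·l·θ̇²·sinθ)/(M+m) = (-0.353050 + 0.000545565)/1.422577 = -0.247792868
θ̈ = (g·sinθ − cosθ·temp)/(l·(4/3 − m·cos²θ/(M+m))) = 3.131422881
ẍ = temp − m·l·θ̈·cosθ/(M+m) = -0.526106423
Euler: x'=0.785394941+0.047421·1.590342304=0.860810563, ẋ'=1.590342304+0.047421·-0.526106423=1.565393811
       θ'=0.104749747+0.047421·-0.202589217=0.095142764, θ̇'=-0.202589217+0.047421·3.131422881=-0.054094013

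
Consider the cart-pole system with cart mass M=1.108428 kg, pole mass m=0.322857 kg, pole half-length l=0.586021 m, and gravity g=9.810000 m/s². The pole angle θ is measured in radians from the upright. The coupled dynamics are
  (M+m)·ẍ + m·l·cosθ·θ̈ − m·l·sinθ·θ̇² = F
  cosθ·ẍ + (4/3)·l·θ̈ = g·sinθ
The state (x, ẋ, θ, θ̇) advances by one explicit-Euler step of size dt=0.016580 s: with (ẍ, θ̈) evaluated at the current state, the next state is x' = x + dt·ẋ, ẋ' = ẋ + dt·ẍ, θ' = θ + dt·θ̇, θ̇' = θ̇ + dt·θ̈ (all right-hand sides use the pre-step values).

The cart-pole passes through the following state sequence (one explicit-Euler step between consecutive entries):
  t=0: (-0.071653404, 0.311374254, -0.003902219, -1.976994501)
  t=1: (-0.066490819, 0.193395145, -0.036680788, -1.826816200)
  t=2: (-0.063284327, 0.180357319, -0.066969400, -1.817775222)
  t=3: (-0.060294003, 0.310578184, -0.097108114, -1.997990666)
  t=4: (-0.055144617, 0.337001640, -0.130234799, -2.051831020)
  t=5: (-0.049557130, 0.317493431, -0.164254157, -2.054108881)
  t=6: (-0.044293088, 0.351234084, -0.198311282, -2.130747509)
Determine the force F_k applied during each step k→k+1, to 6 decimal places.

step 0→1:
  ẍ = (ẋ'−ẋ)/dt = (0.193395145−0.311374254)/0.016580 = -7.115748
  θ̈ = (θ̇'−θ̇)/dt = (-1.826816200−-1.976994501)/0.016580 = 9.057799
  sinθ=-0.003902, cosθ=0.999992
  F = (M+m)·ẍ + m·l·cosθ·θ̈ − m·l·sinθ·θ̇² = -10.184664 + 1.713731 − -0.002886 = -8.468047
step 1→2:
  ẍ = (ẋ'−ẋ)/dt = (0.180357319−0.193395145)/0.016580 = -0.786359
  θ̈ = (θ̇'−θ̇)/dt = (-1.817775222−-1.826816200)/0.016580 = 0.545294
  sinθ=-0.036673, cosθ=0.999327
  F = (M+m)·ẍ + m·l·cosθ·θ̈ − m·l·sinθ·θ̇² = -1.125503 + 0.103101 − -0.023156 = -0.999247
step 2→3:
  ẍ = (ẋ'−ẋ)/dt = (0.310578184−0.180357319)/0.016580 = 7.854093
  θ̈ = (θ̇'−θ̇)/dt = (-1.997990666−-1.817775222)/0.016580 = -10.869448
  sinθ=-0.066919, cosθ=0.997758
  F = (M+m)·ẍ + m·l·cosθ·θ̈ − m·l·sinθ·θ̇² = 11.241446 + -2.051900 − -0.041837 = 9.231382
step 3→4:
  ẍ = (ẋ'−ẋ)/dt = (0.337001640−0.310578184)/0.016580 = 1.593695
  θ̈ = (θ̇'−θ̇)/dt = (-2.051831020−-1.997990666)/0.016580 = -3.247307
  sinθ=-0.096956, cosθ=0.995289
  F = (M+m)·ẍ + m·l·cosθ·θ̈ − m·l·sinθ·θ̇² = 2.281031 + -0.611499 − -0.073229 = 1.742761
step 4→5:
  ẍ = (ẋ'−ẋ)/dt = (0.317493431−0.337001640)/0.016580 = -1.176611
  θ̈ = (θ̇'−θ̇)/dt = (-2.054108881−-2.051831020)/0.016580 = -0.137386
  sinθ=-0.129867, cosθ=0.991531
  F = (M+m)·ẍ + m·l·cosθ·θ̈ − m·l·sinθ·θ̇² = -1.684066 + -0.025773 − -0.103444 = -1.606395
step 5→6:
  ẍ = (ẋ'−ẋ)/dt = (0.351234084−0.317493431)/0.016580 = 2.035021
  θ̈ = (θ̇'−θ̇)/dt = (-2.130747509−-2.054108881)/0.016580 = -4.622354
  sinθ=-0.163517, cosθ=0.986541
  F = (M+m)·ẍ + m·l·cosθ·θ̈ − m·l·sinθ·θ̇² = 2.912695 + -0.862783 − -0.130537 = 2.180449

F_0 = -8.468047 N
F_1 = -0.999247 N
F_2 = 9.231382 N
F_3 = 1.742761 N
F_4 = -1.606395 N
F_5 = 2.180449 N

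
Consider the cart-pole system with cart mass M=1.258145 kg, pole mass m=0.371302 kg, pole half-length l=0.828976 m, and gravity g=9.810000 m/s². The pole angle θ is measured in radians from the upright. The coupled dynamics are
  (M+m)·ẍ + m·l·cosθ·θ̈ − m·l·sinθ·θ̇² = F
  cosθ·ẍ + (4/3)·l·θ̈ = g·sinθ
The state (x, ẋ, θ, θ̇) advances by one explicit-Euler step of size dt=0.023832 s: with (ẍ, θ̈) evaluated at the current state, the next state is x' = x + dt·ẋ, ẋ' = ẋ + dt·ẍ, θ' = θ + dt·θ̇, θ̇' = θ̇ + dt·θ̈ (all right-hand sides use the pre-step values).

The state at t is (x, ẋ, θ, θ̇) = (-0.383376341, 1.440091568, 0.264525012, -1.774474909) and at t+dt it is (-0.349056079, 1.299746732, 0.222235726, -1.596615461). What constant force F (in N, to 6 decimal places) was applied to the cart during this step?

F = -7.631856 N

ẍ = (ẋ'−ẋ)/dt = (1.299746732−1.440091568)/0.023832 = -5.888924
θ̈ = (θ̇'−θ̇)/dt = (-1.596615461−-1.774474909)/0.023832 = 7.463052
sinθ=0.261451, cosθ=0.965217
F = (M+m)·ẍ + m·l·cosθ·θ̈ − m·l·sinθ·θ̇² = -9.595690 + 2.217229 − 0.253396 = -7.631856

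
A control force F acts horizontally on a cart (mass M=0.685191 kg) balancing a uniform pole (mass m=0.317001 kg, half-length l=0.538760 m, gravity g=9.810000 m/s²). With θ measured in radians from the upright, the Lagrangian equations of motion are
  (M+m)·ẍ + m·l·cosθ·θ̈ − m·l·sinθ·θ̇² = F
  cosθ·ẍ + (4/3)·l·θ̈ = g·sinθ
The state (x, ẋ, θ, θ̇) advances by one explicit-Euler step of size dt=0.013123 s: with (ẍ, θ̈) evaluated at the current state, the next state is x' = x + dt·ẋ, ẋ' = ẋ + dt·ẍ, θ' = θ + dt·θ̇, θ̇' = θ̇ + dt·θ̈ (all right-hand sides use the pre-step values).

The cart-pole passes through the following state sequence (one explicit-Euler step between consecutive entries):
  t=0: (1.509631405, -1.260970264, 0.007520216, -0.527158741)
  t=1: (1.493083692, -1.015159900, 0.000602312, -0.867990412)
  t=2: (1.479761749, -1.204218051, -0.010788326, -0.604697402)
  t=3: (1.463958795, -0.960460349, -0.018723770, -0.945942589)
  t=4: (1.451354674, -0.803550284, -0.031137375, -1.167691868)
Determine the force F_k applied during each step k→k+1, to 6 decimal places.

step 0→1:
  ẍ = (ẋ'−ẋ)/dt = (-1.015159900−-1.260970264)/0.013123 = 18.731263
  θ̈ = (θ̇'−θ̇)/dt = (-0.867990412−-0.527158741)/0.013123 = -25.972085
  sinθ=0.007520, cosθ=0.999972
  F = (M+m)·ẍ + m·l·cosθ·θ̈ − m·l·sinθ·θ̇² = 18.772322 + -4.435581 − 0.000357 = 14.336384
step 1→2:
  ẍ = (ẋ'−ẋ)/dt = (-1.204218051−-1.015159900)/0.013123 = -14.406626
  θ̈ = (θ̇'−θ̇)/dt = (-0.604697402−-0.867990412)/0.013123 = 20.063477
  sinθ=0.000602, cosθ=1.000000
  F = (M+m)·ẍ + m·l·cosθ·θ̈ − m·l·sinθ·θ̇² = -14.438205 + 3.426590 − 0.000078 = -11.011693
step 2→3:
  ẍ = (ẋ'−ẋ)/dt = (-0.960460349−-1.204218051)/0.013123 = 18.574846
  θ̈ = (θ̇'−θ̇)/dt = (-0.945942589−-0.604697402)/0.013123 = -26.003596
  sinθ=-0.010788, cosθ=0.999942
  F = (M+m)·ẍ + m·l·cosθ·θ̈ − m·l·sinθ·θ̇² = 18.615562 + -4.440830 − -0.000674 = 14.175406
step 3→4:
  ẍ = (ẋ'−ẋ)/dt = (-0.803550284−-0.960460349)/0.013123 = 11.956875
  θ̈ = (θ̇'−θ̇)/dt = (-1.167691868−-0.945942589)/0.013123 = -16.897758
  sinθ=-0.018723, cosθ=0.999825
  F = (M+m)·ẍ + m·l·cosθ·θ̈ − m·l·sinθ·θ̇² = 11.983084 + -2.885419 − -0.002861 = 9.100526

F_0 = 14.336384 N
F_1 = -11.011693 N
F_2 = 14.175406 N
F_3 = 9.100526 N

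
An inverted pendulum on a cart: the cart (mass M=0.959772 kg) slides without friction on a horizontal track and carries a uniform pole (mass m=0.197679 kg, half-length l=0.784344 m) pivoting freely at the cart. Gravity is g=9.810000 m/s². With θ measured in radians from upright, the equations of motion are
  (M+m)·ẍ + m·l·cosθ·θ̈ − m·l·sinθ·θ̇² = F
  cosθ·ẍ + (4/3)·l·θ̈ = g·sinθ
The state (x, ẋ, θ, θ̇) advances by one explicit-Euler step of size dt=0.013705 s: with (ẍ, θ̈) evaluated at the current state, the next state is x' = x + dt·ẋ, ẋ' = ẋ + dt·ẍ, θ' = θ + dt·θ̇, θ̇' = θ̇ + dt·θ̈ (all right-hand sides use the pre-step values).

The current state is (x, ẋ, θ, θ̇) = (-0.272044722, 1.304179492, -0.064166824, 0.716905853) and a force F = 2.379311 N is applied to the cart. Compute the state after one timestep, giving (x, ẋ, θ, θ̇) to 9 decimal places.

sinθ=-0.064122800, cosθ=0.997942016
temp = (F + m·l·θ̇²·sinθ)/(M+m) = (2.379311 + -0.005109799)/1.157451 = 2.051232580
θ̈ = (g·sinθ − cosθ·temp)/(l·(4/3 − m·cos²θ/(M+m))) = -2.933030120
ẍ = temp − m·l·θ̈·cosθ/(M+m) = 2.443323089
Euler: x'=-0.272044722+0.013705·1.304179492=-0.254170942, ẋ'=1.304179492+0.013705·2.443323089=1.337665235
       θ'=-0.064166824+0.013705·0.716905853=-0.054341629, θ̇'=0.716905853+0.013705·-2.933030120=0.676708675

(-0.254170942, 1.337665235, -0.054341629, 0.676708675)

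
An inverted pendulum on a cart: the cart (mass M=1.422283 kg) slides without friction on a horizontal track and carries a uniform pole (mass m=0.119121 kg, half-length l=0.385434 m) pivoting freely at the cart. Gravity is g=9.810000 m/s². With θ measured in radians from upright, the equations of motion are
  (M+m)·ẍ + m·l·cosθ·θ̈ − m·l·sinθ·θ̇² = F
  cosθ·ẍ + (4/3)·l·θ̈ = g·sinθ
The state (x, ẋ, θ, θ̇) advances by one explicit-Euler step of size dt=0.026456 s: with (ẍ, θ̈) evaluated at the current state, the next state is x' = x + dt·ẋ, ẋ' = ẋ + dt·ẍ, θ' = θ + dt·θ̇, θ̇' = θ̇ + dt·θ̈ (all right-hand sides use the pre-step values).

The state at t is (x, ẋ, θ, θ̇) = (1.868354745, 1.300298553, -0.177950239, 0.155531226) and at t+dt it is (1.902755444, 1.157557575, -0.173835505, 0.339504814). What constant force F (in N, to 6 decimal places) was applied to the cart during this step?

F = -8.002074 N

ẍ = (ẋ'−ẋ)/dt = (1.157557575−1.300298553)/0.026456 = -5.395410
θ̈ = (θ̇'−θ̇)/dt = (0.339504814−0.155531226)/0.026456 = 6.953946
sinθ=-0.177013, cosθ=0.984209
F = (M+m)·ẍ + m·l·cosθ·θ̈ − m·l·sinθ·θ̇² = -8.316507 + 0.314237 − -0.000197 = -8.002074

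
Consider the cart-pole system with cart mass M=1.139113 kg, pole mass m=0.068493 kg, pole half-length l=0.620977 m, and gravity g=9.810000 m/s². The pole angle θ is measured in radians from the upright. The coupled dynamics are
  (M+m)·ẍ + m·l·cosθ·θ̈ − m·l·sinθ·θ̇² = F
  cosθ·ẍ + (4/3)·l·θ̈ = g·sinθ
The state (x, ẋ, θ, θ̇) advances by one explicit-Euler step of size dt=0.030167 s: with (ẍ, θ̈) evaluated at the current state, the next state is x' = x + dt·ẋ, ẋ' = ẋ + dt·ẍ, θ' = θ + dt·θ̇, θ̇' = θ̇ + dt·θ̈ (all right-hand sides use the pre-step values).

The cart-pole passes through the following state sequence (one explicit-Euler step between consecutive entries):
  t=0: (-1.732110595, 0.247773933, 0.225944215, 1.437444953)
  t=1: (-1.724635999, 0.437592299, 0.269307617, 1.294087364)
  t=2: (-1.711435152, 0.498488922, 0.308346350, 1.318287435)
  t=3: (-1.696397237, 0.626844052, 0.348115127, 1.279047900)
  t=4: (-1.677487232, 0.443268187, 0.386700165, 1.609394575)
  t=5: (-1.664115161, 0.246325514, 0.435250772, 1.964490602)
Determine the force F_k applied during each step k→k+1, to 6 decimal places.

F_0 = 7.381890 N
F_1 = 2.451673 N
F_2 = 5.062998 N
F_3 = -6.934586 N
F_4 = -7.461617 N

step 0→1:
  ẍ = (ẋ'−ẋ)/dt = (0.437592299−0.247773933)/0.030167 = 6.292252
  θ̈ = (θ̇'−θ̇)/dt = (1.294087364−1.437444953)/0.030167 = -4.752133
  sinθ=0.224027, cosθ=0.974583
  F = (M+m)·ẍ + m·l·cosθ·θ̈ − m·l·sinθ·θ̇² = 7.598561 + -0.196983 − 0.019688 = 7.381890
step 1→2:
  ẍ = (ẋ'−ẋ)/dt = (0.498488922−0.437592299)/0.030167 = 2.018650
  θ̈ = (θ̇'−θ̇)/dt = (1.318287435−1.294087364)/0.030167 = 0.802203
  sinθ=0.266064, cosθ=0.963955
  F = (M+m)·ẍ + m·l·cosθ·θ̈ − m·l·sinθ·θ̇² = 2.437734 + 0.032890 − 0.018951 = 2.451673
step 2→3:
  ẍ = (ẋ'−ẋ)/dt = (0.626844052−0.498488922)/0.030167 = 4.254819
  θ̈ = (θ̇'−θ̇)/dt = (1.279047900−1.318287435)/0.030167 = -1.300744
  sinθ=0.303483, cosθ=0.952837
  F = (M+m)·ẍ + m·l·cosθ·θ̈ − m·l·sinθ·θ̇² = 5.138145 + -0.052715 − 0.022432 = 5.062998
step 3→4:
  ẍ = (ẋ'−ẋ)/dt = (0.443268187−0.626844052)/0.030167 = -6.085321
  θ̈ = (θ̇'−θ̇)/dt = (1.609394575−1.279047900)/0.030167 = 10.950598
  sinθ=0.341127, cosθ=0.940017
  F = (M+m)·ẍ + m·l·cosθ·θ̈ − m·l·sinθ·θ̇² = -7.348670 + 0.437820 − 0.023736 = -6.934586
step 4→5:
  ẍ = (ẋ'−ẋ)/dt = (0.246325514−0.443268187)/0.030167 = -6.528414
  θ̈ = (θ̇'−θ̇)/dt = (1.964490602−1.609394575)/0.030167 = 11.771009
  sinθ=0.377134, cosθ=0.926159
  F = (M+m)·ẍ + m·l·cosθ·θ̈ − m·l·sinθ·θ̇² = -7.883752 + 0.463683 − 0.041547 = -7.461617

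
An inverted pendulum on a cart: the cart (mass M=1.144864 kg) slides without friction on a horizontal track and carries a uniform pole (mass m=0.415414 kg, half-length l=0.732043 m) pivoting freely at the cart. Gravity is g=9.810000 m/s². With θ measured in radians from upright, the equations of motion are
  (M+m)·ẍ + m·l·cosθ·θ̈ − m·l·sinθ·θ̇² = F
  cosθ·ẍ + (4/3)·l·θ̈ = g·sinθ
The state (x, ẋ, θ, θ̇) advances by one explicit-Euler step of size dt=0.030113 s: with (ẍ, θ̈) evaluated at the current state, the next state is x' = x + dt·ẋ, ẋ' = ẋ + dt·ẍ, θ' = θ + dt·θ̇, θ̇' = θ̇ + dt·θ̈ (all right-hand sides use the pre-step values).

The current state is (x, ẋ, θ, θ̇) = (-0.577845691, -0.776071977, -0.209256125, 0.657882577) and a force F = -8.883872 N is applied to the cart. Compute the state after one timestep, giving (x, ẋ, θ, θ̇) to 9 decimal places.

sinθ=-0.207732309, cosθ=0.978185712
temp = (F + m·l·θ̇²·sinθ)/(M+m) = (-8.883872 + -0.027341261)/1.560278 = -5.711298410
θ̈ = (g·sinθ − cosθ·temp)/(l·(4/3 − m·cos²θ/(M+m))) = 4.494692010
ẍ = temp − m·l·θ̈·cosθ/(M+m) = -6.568211918
Euler: x'=-0.577845691+0.030113·-0.776071977=-0.601215546, ẋ'=-0.776071977+0.030113·-6.568211918=-0.973860542
       θ'=-0.209256125+0.030113·0.657882577=-0.189445307, θ̇'=0.657882577+0.030113·4.494692010=0.793231237

(-0.601215546, -0.973860542, -0.189445307, 0.793231237)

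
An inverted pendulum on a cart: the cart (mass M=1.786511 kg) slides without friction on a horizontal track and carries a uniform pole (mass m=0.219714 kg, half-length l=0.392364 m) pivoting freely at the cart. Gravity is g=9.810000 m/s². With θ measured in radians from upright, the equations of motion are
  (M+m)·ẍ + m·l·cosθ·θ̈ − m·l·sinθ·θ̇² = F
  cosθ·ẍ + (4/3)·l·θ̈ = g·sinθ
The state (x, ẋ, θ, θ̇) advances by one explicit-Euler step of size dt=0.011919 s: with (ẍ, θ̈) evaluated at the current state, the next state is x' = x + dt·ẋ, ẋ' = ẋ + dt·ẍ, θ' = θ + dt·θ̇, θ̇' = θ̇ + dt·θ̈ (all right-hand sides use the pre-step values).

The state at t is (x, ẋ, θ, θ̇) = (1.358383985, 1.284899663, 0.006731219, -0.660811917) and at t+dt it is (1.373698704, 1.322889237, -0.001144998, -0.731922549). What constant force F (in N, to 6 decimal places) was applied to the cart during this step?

F = 5.879894 N

ẍ = (ẋ'−ẋ)/dt = (1.322889237−1.284899663)/0.011919 = 3.187312
θ̈ = (θ̇'−θ̇)/dt = (-0.731922549−-0.660811917)/0.011919 = -5.966158
sinθ=0.006731, cosθ=0.999977
F = (M+m)·ẍ + m·l·cosθ·θ̈ − m·l·sinθ·θ̇² = 6.394465 + -0.514318 − 0.000253 = 5.879894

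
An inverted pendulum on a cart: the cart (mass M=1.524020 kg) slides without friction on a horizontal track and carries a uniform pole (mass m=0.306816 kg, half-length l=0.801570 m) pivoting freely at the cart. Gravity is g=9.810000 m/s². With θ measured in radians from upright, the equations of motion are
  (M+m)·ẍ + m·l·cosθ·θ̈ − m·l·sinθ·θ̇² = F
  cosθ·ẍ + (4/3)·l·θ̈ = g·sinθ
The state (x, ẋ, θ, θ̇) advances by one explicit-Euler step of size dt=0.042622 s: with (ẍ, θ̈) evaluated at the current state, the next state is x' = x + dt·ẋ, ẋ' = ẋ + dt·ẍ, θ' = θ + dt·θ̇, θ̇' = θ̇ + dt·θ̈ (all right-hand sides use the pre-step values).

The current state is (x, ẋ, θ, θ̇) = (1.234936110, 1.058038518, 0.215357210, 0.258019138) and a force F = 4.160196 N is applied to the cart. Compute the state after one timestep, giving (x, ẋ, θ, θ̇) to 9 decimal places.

(1.280031828, 1.155714801, 0.226354502, 0.252340740)

sinθ=0.213696400, cosθ=0.976900122
temp = (F + m·l·θ̇²·sinθ)/(M+m) = (4.160196 + 0.003498811)/1.830836 = 2.274204140
θ̈ = (g·sinθ − cosθ·temp)/(l·(4/3 − m·cos²θ/(M+m))) = -0.133226927
ẍ = temp − m·l·θ̈·cosθ/(M+m) = 2.291686988
Euler: x'=1.234936110+0.042622·1.058038518=1.280031828, ẋ'=1.058038518+0.042622·2.291686988=1.155714801
       θ'=0.215357210+0.042622·0.258019138=0.226354502, θ̇'=0.258019138+0.042622·-0.133226927=0.252340740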